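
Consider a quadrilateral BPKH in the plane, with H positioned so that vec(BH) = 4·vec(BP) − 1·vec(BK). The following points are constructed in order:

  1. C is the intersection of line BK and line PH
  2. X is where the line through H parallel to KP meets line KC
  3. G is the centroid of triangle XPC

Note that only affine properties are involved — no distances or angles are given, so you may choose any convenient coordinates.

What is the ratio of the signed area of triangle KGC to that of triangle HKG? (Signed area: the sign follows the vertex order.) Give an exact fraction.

[KGC]:[HKG] = 1/5

Assign B = (0, 0), P = (1, 0), K = (0, 1), H = (4, -1) — the answer is frame-independent, so this choice is without loss of generality.
1. C is the intersection of line BK and line PH ⇒ C = (0, 1/3)
2. X is where the line through H parallel to KP meets line KC ⇒ X = (0, 3)
3. G is the centroid of triangle XPC ⇒ G = (1/3, 10/9)
2·[KGC] = -2/9, 2·[HKG] = -10/9
[KGC]:[HKG] = -2/9:-10/9 = 1/5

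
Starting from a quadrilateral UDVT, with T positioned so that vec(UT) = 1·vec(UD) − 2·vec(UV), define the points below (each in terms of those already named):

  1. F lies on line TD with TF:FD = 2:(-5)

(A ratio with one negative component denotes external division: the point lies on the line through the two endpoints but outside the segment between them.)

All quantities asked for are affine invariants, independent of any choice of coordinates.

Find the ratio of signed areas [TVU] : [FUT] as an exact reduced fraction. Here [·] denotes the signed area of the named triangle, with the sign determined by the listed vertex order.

Work in coordinates with U = (0, 0), D = (1, 0), V = (0, 1), T = (1, -2).
1. F lies on line TD with TF:FD = 2:(-5) ⇒ F = (1, -10/3)
2·[TVU] = 1, 2·[FUT] = -4/3
[TVU]:[FUT] = 1:-4/3 = -3/4

[TVU]:[FUT] = -3/4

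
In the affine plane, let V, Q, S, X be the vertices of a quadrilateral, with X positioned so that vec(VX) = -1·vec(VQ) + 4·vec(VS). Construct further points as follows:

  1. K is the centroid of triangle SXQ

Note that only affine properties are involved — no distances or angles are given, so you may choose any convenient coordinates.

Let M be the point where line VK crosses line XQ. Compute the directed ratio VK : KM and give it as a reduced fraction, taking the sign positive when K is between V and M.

Work in coordinates with V = (0, 0), Q = (1, 0), S = (0, 1), X = (-1, 4).
1. K is the centroid of triangle SXQ ⇒ K = (0, 5/3)
line VK meets XQ at M = (0, 2)
K = V + t·(M−V) with t = 5/6, so VK:KM = 5/6:1/6

VK:KM = 5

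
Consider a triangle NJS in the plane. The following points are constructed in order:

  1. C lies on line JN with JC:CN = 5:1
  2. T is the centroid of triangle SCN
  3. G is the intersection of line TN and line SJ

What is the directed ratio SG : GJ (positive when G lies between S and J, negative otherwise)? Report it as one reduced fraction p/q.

SG:GJ = 1/6

Assign N = (0, 0), J = (1, 0), S = (0, 1) — the answer is frame-independent, so this choice is without loss of generality.
1. C lies on line JN with JC:CN = 5:1 ⇒ C = (1/6, 0)
2. T is the centroid of triangle SCN ⇒ T = (1/18, 1/3)
3. G is the intersection of line TN and line SJ ⇒ G = (1/7, 6/7)
G = S + t·(J−S) with t = 1/7, so SG:GJ = t:(1−t) = 1/7:6/7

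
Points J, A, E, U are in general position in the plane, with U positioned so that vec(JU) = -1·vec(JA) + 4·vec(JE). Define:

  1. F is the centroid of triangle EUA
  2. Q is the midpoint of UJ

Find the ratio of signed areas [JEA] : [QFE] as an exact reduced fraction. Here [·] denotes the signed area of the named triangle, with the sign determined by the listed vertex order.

Set J = (0, 0), A = (1, 0), E = (0, 1), U = (-1, 4); any affine frame gives the same invariant.
1. F is the centroid of triangle EUA ⇒ F = (0, 5/3)
2. Q is the midpoint of UJ ⇒ Q = (-1/2, 2)
2·[JEA] = -1, 2·[QFE] = -1/3
[JEA]:[QFE] = -1:-1/3 = 3

[JEA]:[QFE] = 3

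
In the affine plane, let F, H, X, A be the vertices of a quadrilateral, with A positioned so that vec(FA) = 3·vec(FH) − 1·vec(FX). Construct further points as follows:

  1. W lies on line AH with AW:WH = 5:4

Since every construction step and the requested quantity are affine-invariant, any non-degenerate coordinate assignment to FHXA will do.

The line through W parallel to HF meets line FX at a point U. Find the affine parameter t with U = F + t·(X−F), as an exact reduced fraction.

Set F = (0, 0), H = (1, 0), X = (0, 1), A = (3, -1); any affine frame gives the same invariant.
1. W lies on line AH with AW:WH = 5:4 ⇒ W = (17/9, -4/9)
through W parallel to HF: direction (-1, 0); meets FX at U = (0, -4/9)
U = F + t·(X−F) with t = -4/9

t = -4/9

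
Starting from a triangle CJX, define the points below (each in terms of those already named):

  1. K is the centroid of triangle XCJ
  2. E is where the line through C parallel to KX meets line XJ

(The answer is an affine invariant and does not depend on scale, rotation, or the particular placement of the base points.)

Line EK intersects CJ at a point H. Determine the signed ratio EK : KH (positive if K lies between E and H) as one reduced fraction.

EK:KH = 5

Set C = (0, 0), J = (1, 0), X = (0, 1); any affine frame gives the same invariant.
1. K is the centroid of triangle XCJ ⇒ K = (1/3, 1/3)
2. E is where the line through C parallel to KX meets line XJ ⇒ E = (-1, 2)
line EK meets CJ at H = (3/5, 0)
K = E + t·(H−E) with t = 5/6, so EK:KH = 5/6:1/6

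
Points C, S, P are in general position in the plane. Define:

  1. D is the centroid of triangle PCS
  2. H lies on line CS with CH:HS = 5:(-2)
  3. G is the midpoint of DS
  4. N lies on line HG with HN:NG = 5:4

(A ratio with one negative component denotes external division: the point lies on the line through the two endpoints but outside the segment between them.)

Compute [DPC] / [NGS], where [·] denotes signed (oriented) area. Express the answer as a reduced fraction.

Work in coordinates with C = (0, 0), S = (1, 0), P = (0, 1).
1. D is the centroid of triangle PCS ⇒ D = (1/3, 1/3)
2. H lies on line CS with CH:HS = 5:(-2) ⇒ H = (5/3, 0)
3. G is the midpoint of DS ⇒ G = (2/3, 1/6)
4. N lies on line HG with HN:NG = 5:4 ⇒ N = (10/9, 5/54)
2·[DPC] = 1/3, 2·[NGS] = 4/81
[DPC]:[NGS] = 1/3:4/81 = 27/4

[DPC]:[NGS] = 27/4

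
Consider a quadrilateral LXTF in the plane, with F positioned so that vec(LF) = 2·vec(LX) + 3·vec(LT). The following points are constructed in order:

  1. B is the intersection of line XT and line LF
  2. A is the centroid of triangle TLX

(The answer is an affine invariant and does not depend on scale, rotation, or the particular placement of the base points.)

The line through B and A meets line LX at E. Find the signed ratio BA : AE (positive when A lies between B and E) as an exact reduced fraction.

BA:AE = 4/5

Set L = (0, 0), X = (1, 0), T = (0, 1), F = (2, 3); any affine frame gives the same invariant.
1. B is the intersection of line XT and line LF ⇒ B = (2/5, 3/5)
2. A is the centroid of triangle TLX ⇒ A = (1/3, 1/3)
line BA meets LX at E = (1/4, 0)
A = B + t·(E−B) with t = 4/9, so BA:AE = 4/9:5/9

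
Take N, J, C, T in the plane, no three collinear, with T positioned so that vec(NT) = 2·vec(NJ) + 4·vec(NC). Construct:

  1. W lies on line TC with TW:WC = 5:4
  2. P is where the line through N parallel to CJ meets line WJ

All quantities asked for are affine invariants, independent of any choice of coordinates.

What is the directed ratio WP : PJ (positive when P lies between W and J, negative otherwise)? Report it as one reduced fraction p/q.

WP:PJ = -29/9

Work in coordinates with N = (0, 0), J = (1, 0), C = (0, 1), T = (2, 4).
1. W lies on line TC with TW:WC = 5:4 ⇒ W = (8/9, 7/3)
2. P is where the line through N parallel to CJ meets line WJ ⇒ P = (21/20, -21/20)
P = W + t·(J−W) with t = 29/20, so WP:PJ = t:(1−t) = 29/20:-9/20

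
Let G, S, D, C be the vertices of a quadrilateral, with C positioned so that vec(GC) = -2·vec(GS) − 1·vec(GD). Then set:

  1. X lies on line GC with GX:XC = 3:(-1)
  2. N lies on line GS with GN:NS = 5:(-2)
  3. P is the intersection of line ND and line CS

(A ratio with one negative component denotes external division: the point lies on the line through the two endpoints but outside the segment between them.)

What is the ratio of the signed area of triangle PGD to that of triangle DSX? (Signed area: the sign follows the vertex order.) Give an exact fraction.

[PGD]:[DSX] = 20/77

Choose coordinates G = (0, 0), S = (1, 0), D = (0, 1), C = (-2, -1).
1. X lies on line GC with GX:XC = 3:(-1) ⇒ X = (-3, -3/2)
2. N lies on line GS with GN:NS = 5:(-2) ⇒ N = (5/3, 0)
3. P is the intersection of line ND and line CS ⇒ P = (10/7, 1/7)
2·[PGD] = -10/7, 2·[DSX] = -11/2
[PGD]:[DSX] = -10/7:-11/2 = 20/77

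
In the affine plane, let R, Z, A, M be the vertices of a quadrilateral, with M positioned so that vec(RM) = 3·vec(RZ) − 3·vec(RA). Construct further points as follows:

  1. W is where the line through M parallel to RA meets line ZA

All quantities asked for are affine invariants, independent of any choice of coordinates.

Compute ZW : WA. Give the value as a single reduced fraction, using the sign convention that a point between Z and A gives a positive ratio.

ZW:WA = -2/3

Assign R = (0, 0), Z = (1, 0), A = (0, 1), M = (3, -3) — the answer is frame-independent, so this choice is without loss of generality.
1. W is where the line through M parallel to RA meets line ZA ⇒ W = (3, -2)
W = Z + t·(A−Z) with t = -2, so ZW:WA = t:(1−t) = -2:3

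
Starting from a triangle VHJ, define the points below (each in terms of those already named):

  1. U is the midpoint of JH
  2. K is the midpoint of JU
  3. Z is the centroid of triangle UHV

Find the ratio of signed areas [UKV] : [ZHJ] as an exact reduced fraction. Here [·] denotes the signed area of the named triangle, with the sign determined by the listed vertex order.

[UKV]:[ZHJ] = 3/4

Assign V = (0, 0), H = (1, 0), J = (0, 1) — the answer is frame-independent, so this choice is without loss of generality.
1. U is the midpoint of JH ⇒ U = (1/2, 1/2)
2. K is the midpoint of JU ⇒ K = (1/4, 3/4)
3. Z is the centroid of triangle UHV ⇒ Z = (1/2, 1/6)
2·[UKV] = 1/4, 2·[ZHJ] = 1/3
[UKV]:[ZHJ] = 1/4:1/3 = 3/4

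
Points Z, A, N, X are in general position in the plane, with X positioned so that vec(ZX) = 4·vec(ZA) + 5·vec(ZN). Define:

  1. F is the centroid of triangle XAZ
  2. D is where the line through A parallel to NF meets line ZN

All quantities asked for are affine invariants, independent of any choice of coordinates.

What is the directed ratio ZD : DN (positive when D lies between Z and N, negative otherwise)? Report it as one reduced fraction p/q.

ZD:DN = -2/7

Choose coordinates Z = (0, 0), A = (1, 0), N = (0, 1), X = (4, 5).
1. F is the centroid of triangle XAZ ⇒ F = (5/3, 5/3)
2. D is where the line through A parallel to NF meets line ZN ⇒ D = (0, -2/5)
D = Z + t·(N−Z) with t = -2/5, so ZD:DN = t:(1−t) = -2/5:7/5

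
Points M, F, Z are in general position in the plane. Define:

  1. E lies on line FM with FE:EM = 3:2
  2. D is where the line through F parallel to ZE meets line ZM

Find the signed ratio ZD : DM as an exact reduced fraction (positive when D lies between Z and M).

Assign M = (0, 0), F = (1, 0), Z = (0, 1) — the answer is frame-independent, so this choice is without loss of generality.
1. E lies on line FM with FE:EM = 3:2 ⇒ E = (2/5, 0)
2. D is where the line through F parallel to ZE meets line ZM ⇒ D = (0, 5/2)
D = Z + t·(M−Z) with t = -3/2, so ZD:DM = t:(1−t) = -3/2:5/2

ZD:DM = -3/5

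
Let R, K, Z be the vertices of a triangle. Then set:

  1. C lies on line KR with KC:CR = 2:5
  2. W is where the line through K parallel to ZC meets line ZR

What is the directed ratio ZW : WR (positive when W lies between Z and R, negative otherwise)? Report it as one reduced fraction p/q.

ZW:WR = -2/7

Work in coordinates with R = (0, 0), K = (1, 0), Z = (0, 1).
1. C lies on line KR with KC:CR = 2:5 ⇒ C = (5/7, 0)
2. W is where the line through K parallel to ZC meets line ZR ⇒ W = (0, 7/5)
W = Z + t·(R−Z) with t = -2/5, so ZW:WR = t:(1−t) = -2/5:7/5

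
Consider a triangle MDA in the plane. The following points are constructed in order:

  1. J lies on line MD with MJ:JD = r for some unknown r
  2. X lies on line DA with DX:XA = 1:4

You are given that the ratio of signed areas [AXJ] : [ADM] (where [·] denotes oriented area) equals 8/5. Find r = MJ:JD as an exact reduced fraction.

Assign M = (0, 0), D = (1, 0), A = (0, 1) — the answer is frame-independent, so this choice is without loss of generality.
1. With MJ:JD = r, write λ = r/(r+1) so J = M + λ·(D−M); J is affine-linear in λ
2. X lies on line DA with DX:XA = 1:4 ⇒ X = (4/5, 1/5)
Every point depending on J is an affine combination of J and λ-independent points, so each such coordinate is linear in λ; the λ² term in each signed area is a multiple of (D−M)×(D−M) = 0, so 2·[AXJ] and 2·[ADM] are each linear in λ. Evaluating at λ=0 and λ=1:
  2·[AXJ] = 4/5·λ − 4/5,   2·[ADM] = -1
So [AXJ]:[ADM] = (4/5·λ − 4/5) / (-1). Setting this equal to 8/5:
  4/5·λ − 4/5 = 8/5·(-1)  ⇒  λ = -1
Then r = λ/(1−λ) = (-1)/(2) = -1/2. Check: with r = -1/2, J = (-1, 0) and [AXJ]:[ADM] = 8/5 as required.

r = -1/2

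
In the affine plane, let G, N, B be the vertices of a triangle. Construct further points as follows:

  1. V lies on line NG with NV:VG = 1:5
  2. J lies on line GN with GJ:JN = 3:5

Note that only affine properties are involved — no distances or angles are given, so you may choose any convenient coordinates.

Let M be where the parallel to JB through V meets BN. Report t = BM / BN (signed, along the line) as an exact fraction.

t = 11/15

Assign G = (0, 0), N = (1, 0), B = (0, 1) — the answer is frame-independent, so this choice is without loss of generality.
1. V lies on line NG with NV:VG = 1:5 ⇒ V = (5/6, 0)
2. J lies on line GN with GJ:JN = 3:5 ⇒ J = (3/8, 0)
through V parallel to JB: direction (-3/8, 1); meets BN at M = (11/15, 4/15)
M = B + t·(N−B) with t = 11/15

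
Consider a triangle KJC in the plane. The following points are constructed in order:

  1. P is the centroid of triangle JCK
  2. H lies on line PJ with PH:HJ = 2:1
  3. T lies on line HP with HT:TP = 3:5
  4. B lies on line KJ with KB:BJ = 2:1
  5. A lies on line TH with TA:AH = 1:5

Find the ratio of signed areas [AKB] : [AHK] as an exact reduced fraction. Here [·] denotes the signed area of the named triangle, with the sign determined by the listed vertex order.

[AKB]:[AHK] = -26/15

Work in coordinates with K = (0, 0), J = (1, 0), C = (0, 1).
1. P is the centroid of triangle JCK ⇒ P = (1/3, 1/3)
2. H lies on line PJ with PH:HJ = 2:1 ⇒ H = (7/9, 1/9)
3. T lies on line HP with HT:TP = 3:5 ⇒ T = (11/18, 7/36)
4. B lies on line KJ with KB:BJ = 2:1 ⇒ B = (2/3, 0)
5. A lies on line TH with TA:AH = 1:5 ⇒ A = (23/36, 13/72)
2·[AKB] = 13/108, 2·[AHK] = -5/72
[AKB]:[AHK] = 13/108:-5/72 = -26/15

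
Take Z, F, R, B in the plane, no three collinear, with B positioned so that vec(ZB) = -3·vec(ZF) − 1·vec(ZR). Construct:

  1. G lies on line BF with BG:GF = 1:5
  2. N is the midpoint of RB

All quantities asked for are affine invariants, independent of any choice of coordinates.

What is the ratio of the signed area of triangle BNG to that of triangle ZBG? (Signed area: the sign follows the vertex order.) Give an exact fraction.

Set Z = (0, 0), F = (1, 0), R = (0, 1), B = (-3, -1); any affine frame gives the same invariant.
1. G lies on line BF with BG:GF = 1:5 ⇒ G = (-7/3, -5/6)
2. N is the midpoint of RB ⇒ N = (-3/2, 0)
2·[BNG] = -5/12, 2·[ZBG] = 1/6
[BNG]:[ZBG] = -5/12:1/6 = -5/2

[BNG]:[ZBG] = -5/2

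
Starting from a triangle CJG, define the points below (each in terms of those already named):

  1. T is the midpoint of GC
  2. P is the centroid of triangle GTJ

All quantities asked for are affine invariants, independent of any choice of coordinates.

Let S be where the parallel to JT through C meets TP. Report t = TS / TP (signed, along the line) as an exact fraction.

t = -3

Set C = (0, 0), J = (1, 0), G = (0, 1); any affine frame gives the same invariant.
1. T is the midpoint of GC ⇒ T = (0, 1/2)
2. P is the centroid of triangle GTJ ⇒ P = (1/3, 1/2)
through C parallel to JT: direction (-1, 1/2); meets TP at S = (-1, 1/2)
S = T + t·(P−T) with t = -3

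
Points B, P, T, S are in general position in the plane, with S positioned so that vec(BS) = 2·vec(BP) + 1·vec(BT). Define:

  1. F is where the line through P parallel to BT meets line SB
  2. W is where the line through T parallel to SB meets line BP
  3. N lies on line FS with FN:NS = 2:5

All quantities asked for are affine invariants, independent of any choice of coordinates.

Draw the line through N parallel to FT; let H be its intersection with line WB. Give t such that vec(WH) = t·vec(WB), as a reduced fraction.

Work in coordinates with B = (0, 0), P = (1, 0), T = (0, 1), S = (2, 1).
1. F is where the line through P parallel to BT meets line SB ⇒ F = (1, 1/2)
2. W is where the line through T parallel to SB meets line BP ⇒ W = (-2, 0)
3. N lies on line FS with FN:NS = 2:5 ⇒ N = (9/7, 9/14)
through N parallel to FT: direction (-1, 1/2); meets WB at H = (18/7, 0)
H = W + t·(B−W) with t = 16/7

t = 16/7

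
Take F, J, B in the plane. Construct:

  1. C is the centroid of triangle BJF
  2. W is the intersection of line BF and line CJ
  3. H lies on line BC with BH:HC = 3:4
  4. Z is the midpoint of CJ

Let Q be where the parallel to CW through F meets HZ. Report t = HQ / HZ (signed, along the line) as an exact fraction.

Work in coordinates with F = (0, 0), J = (1, 0), B = (0, 1).
1. C is the centroid of triangle BJF ⇒ C = (1/3, 1/3)
2. W is the intersection of line BF and line CJ ⇒ W = (0, 1/2)
3. H lies on line BC with BH:HC = 3:4 ⇒ H = (1/7, 5/7)
4. Z is the midpoint of CJ ⇒ Z = (2/3, 1/6)
through F parallel to CW: direction (-1/3, 1/6); meets HZ at Q = (19/12, -19/24)
Q = H + t·(Z−H) with t = 11/4

t = 11/4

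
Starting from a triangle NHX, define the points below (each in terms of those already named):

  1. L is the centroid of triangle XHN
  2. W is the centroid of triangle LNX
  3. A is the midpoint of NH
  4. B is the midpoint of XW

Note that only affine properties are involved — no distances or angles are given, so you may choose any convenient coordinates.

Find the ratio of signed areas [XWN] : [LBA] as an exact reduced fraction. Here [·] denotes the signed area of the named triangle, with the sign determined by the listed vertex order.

Assign N = (0, 0), H = (1, 0), X = (0, 1) — the answer is frame-independent, so this choice is without loss of generality.
1. L is the centroid of triangle XHN ⇒ L = (1/3, 1/3)
2. W is the centroid of triangle LNX ⇒ W = (1/9, 4/9)
3. A is the midpoint of NH ⇒ A = (1/2, 0)
4. B is the midpoint of XW ⇒ B = (1/18, 13/18)
2·[XWN] = -1/9, 2·[LBA] = 1/36
[XWN]:[LBA] = -1/9:1/36 = -4

[XWN]:[LBA] = -4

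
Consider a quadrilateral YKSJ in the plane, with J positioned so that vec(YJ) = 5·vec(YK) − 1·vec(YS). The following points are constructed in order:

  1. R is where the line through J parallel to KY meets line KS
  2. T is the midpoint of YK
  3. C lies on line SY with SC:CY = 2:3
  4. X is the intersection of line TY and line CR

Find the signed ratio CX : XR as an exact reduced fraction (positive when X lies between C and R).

CX:XR = 3/5

Work in coordinates with Y = (0, 0), K = (1, 0), S = (0, 1), J = (5, -1).
1. R is where the line through J parallel to KY meets line KS ⇒ R = (2, -1)
2. T is the midpoint of YK ⇒ T = (1/2, 0)
3. C lies on line SY with SC:CY = 2:3 ⇒ C = (0, 3/5)
4. X is the intersection of line TY and line CR ⇒ X = (3/4, 0)
X = C + t·(R−C) with t = 3/8, so CX:XR = t:(1−t) = 3/8:5/8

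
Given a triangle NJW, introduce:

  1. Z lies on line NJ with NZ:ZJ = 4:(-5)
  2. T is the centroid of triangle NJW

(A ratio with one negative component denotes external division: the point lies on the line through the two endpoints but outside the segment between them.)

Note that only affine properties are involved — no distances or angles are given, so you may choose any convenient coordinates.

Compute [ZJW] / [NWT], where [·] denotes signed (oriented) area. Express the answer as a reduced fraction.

[ZJW]:[NWT] = -15

Assign N = (0, 0), J = (1, 0), W = (0, 1) — the answer is frame-independent, so this choice is without loss of generality.
1. Z lies on line NJ with NZ:ZJ = 4:(-5) ⇒ Z = (-4, 0)
2. T is the centroid of triangle NJW ⇒ T = (1/3, 1/3)
2·[ZJW] = 5, 2·[NWT] = -1/3
[ZJW]:[NWT] = 5:-1/3 = -15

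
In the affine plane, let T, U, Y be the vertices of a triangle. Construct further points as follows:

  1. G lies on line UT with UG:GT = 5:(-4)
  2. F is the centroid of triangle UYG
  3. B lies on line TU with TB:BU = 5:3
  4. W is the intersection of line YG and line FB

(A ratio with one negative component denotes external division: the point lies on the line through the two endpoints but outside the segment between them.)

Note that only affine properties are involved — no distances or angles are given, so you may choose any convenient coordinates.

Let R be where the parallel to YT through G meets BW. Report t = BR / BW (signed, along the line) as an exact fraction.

t = 71/39

Set T = (0, 0), U = (1, 0), Y = (0, 1); any affine frame gives the same invariant.
1. G lies on line UT with UG:GT = 5:(-4) ⇒ G = (-4, 0)
2. F is the centroid of triangle UYG ⇒ F = (-1, 1/3)
3. B lies on line TU with TB:BU = 5:3 ⇒ B = (5/8, 0)
4. W is the intersection of line YG and line FB ⇒ W = (-136/71, 37/71)
through G parallel to YT: direction (0, -1); meets BW at R = (-4, 37/39)
R = B + t·(W−B) with t = 71/39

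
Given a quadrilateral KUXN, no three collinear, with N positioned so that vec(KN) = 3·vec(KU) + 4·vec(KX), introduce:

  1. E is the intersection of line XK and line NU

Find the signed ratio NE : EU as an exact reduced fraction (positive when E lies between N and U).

Choose coordinates K = (0, 0), U = (1, 0), X = (0, 1), N = (3, 4).
1. E is the intersection of line XK and line NU ⇒ E = (0, -2)
E = N + t·(U−N) with t = 3/2, so NE:EU = t:(1−t) = 3/2:-1/2

NE:EU = -3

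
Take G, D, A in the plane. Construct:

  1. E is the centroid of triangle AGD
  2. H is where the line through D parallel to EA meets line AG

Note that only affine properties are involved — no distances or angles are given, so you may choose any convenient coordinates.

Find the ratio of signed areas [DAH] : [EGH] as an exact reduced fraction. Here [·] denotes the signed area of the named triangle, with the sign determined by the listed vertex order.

Work in coordinates with G = (0, 0), D = (1, 0), A = (0, 1).
1. E is the centroid of triangle AGD ⇒ E = (1/3, 1/3)
2. H is where the line through D parallel to EA meets line AG ⇒ H = (0, 2)
2·[DAH] = -1, 2·[EGH] = -2/3
[DAH]:[EGH] = -1:-2/3 = 3/2

[DAH]:[EGH] = 3/2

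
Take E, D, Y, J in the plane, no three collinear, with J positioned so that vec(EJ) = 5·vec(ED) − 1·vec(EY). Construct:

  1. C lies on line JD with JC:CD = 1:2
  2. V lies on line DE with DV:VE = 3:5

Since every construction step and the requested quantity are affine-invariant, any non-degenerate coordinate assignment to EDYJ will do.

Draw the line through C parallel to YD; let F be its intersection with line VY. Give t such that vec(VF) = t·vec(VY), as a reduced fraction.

Assign E = (0, 0), D = (1, 0), Y = (0, 1), J = (5, -1) — the answer is frame-independent, so this choice is without loss of generality.
1. C lies on line JD with JC:CD = 1:2 ⇒ C = (11/3, -2/3)
2. V lies on line DE with DV:VE = 3:5 ⇒ V = (5/8, 0)
through C parallel to YD: direction (1, -1); meets VY at F = (-10/3, 19/3)
F = V + t·(Y−V) with t = 19/3

t = 19/3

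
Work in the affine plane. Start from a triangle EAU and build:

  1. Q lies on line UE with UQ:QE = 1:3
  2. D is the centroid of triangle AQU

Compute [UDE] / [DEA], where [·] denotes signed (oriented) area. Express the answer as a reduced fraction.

[UDE]:[DEA] = -4/7

Assign E = (0, 0), A = (1, 0), U = (0, 1) — the answer is frame-independent, so this choice is without loss of generality.
1. Q lies on line UE with UQ:QE = 1:3 ⇒ Q = (0, 3/4)
2. D is the centroid of triangle AQU ⇒ D = (1/3, 7/12)
2·[UDE] = -1/3, 2·[DEA] = 7/12
[UDE]:[DEA] = -1/3:7/12 = -4/7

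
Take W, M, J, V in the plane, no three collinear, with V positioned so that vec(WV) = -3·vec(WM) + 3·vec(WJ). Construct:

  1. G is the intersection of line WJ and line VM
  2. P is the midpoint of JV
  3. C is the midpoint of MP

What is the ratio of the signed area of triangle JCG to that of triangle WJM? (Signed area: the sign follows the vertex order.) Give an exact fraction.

[JCG]:[WJM] = -1/16

Assign W = (0, 0), M = (1, 0), J = (0, 1), V = (-3, 3) — the answer is frame-independent, so this choice is without loss of generality.
1. G is the intersection of line WJ and line VM ⇒ G = (0, 3/4)
2. P is the midpoint of JV ⇒ P = (-3/2, 2)
3. C is the midpoint of MP ⇒ C = (-1/4, 1)
2·[JCG] = 1/16, 2·[WJM] = -1
[JCG]:[WJM] = 1/16:-1 = -1/16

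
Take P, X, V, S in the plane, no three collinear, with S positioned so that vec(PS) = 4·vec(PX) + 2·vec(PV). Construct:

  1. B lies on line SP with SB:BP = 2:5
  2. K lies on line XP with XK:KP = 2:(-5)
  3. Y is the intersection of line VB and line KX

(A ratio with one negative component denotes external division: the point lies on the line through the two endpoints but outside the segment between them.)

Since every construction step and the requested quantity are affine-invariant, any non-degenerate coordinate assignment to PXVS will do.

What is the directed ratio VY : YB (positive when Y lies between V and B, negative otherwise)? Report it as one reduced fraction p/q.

Assign P = (0, 0), X = (1, 0), V = (0, 1), S = (4, 2) — the answer is frame-independent, so this choice is without loss of generality.
1. B lies on line SP with SB:BP = 2:5 ⇒ B = (20/7, 10/7)
2. K lies on line XP with XK:KP = 2:(-5) ⇒ K = (5/3, 0)
3. Y is the intersection of line VB and line KX ⇒ Y = (-20/3, 0)
Y = V + t·(B−V) with t = -7/3, so VY:YB = t:(1−t) = -7/3:10/3

VY:YB = -7/10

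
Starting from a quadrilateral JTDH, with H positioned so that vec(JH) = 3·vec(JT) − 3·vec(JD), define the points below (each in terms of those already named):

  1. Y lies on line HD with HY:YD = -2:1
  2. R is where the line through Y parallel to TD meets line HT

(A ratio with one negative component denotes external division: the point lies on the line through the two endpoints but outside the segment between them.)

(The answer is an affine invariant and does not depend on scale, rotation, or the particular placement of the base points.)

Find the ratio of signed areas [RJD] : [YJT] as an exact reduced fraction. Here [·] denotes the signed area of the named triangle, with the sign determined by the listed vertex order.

[RJD]:[YJT] = 1/5

Choose coordinates J = (0, 0), T = (1, 0), D = (0, 1), H = (3, -3).
1. Y lies on line HD with HY:YD = -2:1 ⇒ Y = (-3, 5)
2. R is where the line through Y parallel to TD meets line HT ⇒ R = (-1, 3)
2·[RJD] = 1, 2·[YJT] = 5
[RJD]:[YJT] = 1:5 = 1/5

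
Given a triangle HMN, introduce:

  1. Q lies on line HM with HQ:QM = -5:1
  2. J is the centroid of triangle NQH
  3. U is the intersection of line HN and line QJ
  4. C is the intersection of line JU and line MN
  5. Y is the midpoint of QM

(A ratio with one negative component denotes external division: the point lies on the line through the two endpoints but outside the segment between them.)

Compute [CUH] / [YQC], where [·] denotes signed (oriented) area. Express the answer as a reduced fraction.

[CUH]:[YQC] = 20

Set H = (0, 0), M = (1, 0), N = (0, 1); any affine frame gives the same invariant.
1. Q lies on line HM with HQ:QM = -5:1 ⇒ Q = (5/4, 0)
2. J is the centroid of triangle NQH ⇒ J = (5/12, 1/3)
3. U is the intersection of line HN and line QJ ⇒ U = (0, 1/2)
4. C is the intersection of line JU and line MN ⇒ C = (5/6, 1/6)
5. Y is the midpoint of QM ⇒ Y = (9/8, 0)
2·[CUH] = 5/12, 2·[YQC] = 1/48
[CUH]:[YQC] = 5/12:1/48 = 20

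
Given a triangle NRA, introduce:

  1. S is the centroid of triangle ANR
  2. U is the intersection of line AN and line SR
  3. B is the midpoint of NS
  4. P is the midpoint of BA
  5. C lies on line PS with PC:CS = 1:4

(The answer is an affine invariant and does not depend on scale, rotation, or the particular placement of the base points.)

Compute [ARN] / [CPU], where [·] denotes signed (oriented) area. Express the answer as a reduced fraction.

Work in coordinates with N = (0, 0), R = (1, 0), A = (0, 1).
1. S is the centroid of triangle ANR ⇒ S = (1/3, 1/3)
2. U is the intersection of line AN and line SR ⇒ U = (0, 1/2)
3. B is the midpoint of NS ⇒ B = (1/6, 1/6)
4. P is the midpoint of BA ⇒ P = (1/12, 7/12)
5. C lies on line PS with PC:CS = 1:4 ⇒ C = (2/15, 8/15)
2·[ARN] = -1, 2·[CPU] = 1/120
[ARN]:[CPU] = -1:1/120 = -120

[ARN]:[CPU] = -120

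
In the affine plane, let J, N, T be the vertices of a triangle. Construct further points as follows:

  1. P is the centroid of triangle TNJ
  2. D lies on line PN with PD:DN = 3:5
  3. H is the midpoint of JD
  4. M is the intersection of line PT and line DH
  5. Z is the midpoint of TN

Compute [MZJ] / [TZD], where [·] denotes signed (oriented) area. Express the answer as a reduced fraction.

Assign J = (0, 0), N = (1, 0), T = (0, 1) — the answer is frame-independent, so this choice is without loss of generality.
1. P is the centroid of triangle TNJ ⇒ P = (1/3, 1/3)
2. D lies on line PN with PD:DN = 3:5 ⇒ D = (7/12, 5/24)
3. H is the midpoint of JD ⇒ H = (7/24, 5/48)
4. M is the intersection of line PT and line DH ⇒ M = (14/33, 5/33)
5. Z is the midpoint of TN ⇒ Z = (1/2, 1/2)
2·[MZJ] = 3/22, 2·[TZD] = -5/48
[MZJ]:[TZD] = 3/22:-5/48 = -72/55

[MZJ]:[TZD] = -72/55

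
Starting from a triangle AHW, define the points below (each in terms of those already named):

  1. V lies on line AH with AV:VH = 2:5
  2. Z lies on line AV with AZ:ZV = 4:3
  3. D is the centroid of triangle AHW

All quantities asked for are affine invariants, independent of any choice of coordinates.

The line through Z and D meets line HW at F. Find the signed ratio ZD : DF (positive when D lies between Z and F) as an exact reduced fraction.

ZD:DF = 74/49

Set A = (0, 0), H = (1, 0), W = (0, 1); any affine frame gives the same invariant.
1. V lies on line AH with AV:VH = 2:5 ⇒ V = (2/7, 0)
2. Z lies on line AV with AZ:ZV = 4:3 ⇒ Z = (8/49, 0)
3. D is the centroid of triangle AHW ⇒ D = (1/3, 1/3)
line ZD meets HW at F = (33/74, 41/74)
D = Z + t·(F−Z) with t = 74/123, so ZD:DF = 74/123:49/123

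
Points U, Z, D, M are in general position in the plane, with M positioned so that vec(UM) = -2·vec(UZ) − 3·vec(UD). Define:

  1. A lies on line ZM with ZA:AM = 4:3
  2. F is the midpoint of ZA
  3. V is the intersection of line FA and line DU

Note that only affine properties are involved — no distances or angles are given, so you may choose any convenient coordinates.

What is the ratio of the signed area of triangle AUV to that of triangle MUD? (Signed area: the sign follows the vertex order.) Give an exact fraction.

[AUV]:[MUD] = -5/14

Choose coordinates U = (0, 0), Z = (1, 0), D = (0, 1), M = (-2, -3).
1. A lies on line ZM with ZA:AM = 4:3 ⇒ A = (-5/7, -12/7)
2. F is the midpoint of ZA ⇒ F = (1/7, -6/7)
3. V is the intersection of line FA and line DU ⇒ V = (0, -1)
2·[AUV] = -5/7, 2·[MUD] = 2
[AUV]:[MUD] = -5/7:2 = -5/14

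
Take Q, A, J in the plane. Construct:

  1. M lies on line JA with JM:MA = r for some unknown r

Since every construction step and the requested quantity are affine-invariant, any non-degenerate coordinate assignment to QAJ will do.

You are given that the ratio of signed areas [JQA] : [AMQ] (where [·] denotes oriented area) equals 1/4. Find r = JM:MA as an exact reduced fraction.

r = -3/4

Assign Q = (0, 0), A = (1, 0), J = (0, 1) — the answer is frame-independent, so this choice is without loss of generality.
1. With JM:MA = r, write λ = r/(r+1) so M = J + λ·(A−J); M is affine-linear in λ
Every point depending on M is an affine combination of M and λ-independent points, so each such coordinate is linear in λ; the λ² term in each signed area is a multiple of (A−J)×(A−J) = 0, so 2·[JQA] and 2·[AMQ] are each linear in λ. Evaluating at λ=0 and λ=1:
  2·[JQA] = 1,   2·[AMQ] = −λ + 1
So [JQA]:[AMQ] = (1) / (−λ + 1). Setting this equal to 1/4:
  1 = 1/4·(−λ + 1)  ⇒  λ = -3
Then r = λ/(1−λ) = (-3)/(4) = -3/4. Check: with r = -3/4, M = (-3, 4) and [JQA]:[AMQ] = 1/4 as required.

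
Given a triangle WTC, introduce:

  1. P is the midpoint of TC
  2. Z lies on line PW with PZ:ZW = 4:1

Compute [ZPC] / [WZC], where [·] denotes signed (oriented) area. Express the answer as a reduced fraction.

Work in coordinates with W = (0, 0), T = (1, 0), C = (0, 1).
1. P is the midpoint of TC ⇒ P = (1/2, 1/2)
2. Z lies on line PW with PZ:ZW = 4:1 ⇒ Z = (1/10, 1/10)
2·[ZPC] = 2/5, 2·[WZC] = 1/10
[ZPC]:[WZC] = 2/5:1/10 = 4

[ZPC]:[WZC] = 4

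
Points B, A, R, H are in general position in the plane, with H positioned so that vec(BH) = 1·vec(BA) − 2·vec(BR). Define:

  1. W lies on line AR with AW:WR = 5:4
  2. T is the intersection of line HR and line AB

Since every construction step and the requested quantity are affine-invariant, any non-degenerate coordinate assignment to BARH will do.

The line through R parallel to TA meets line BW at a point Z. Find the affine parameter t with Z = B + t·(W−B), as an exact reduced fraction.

Assign B = (0, 0), A = (1, 0), R = (0, 1), H = (1, -2) — the answer is frame-independent, so this choice is without loss of generality.
1. W lies on line AR with AW:WR = 5:4 ⇒ W = (4/9, 5/9)
2. T is the intersection of line HR and line AB ⇒ T = (1/3, 0)
through R parallel to TA: direction (2/3, 0); meets BW at Z = (4/5, 1)
Z = B + t·(W−B) with t = 9/5

t = 9/5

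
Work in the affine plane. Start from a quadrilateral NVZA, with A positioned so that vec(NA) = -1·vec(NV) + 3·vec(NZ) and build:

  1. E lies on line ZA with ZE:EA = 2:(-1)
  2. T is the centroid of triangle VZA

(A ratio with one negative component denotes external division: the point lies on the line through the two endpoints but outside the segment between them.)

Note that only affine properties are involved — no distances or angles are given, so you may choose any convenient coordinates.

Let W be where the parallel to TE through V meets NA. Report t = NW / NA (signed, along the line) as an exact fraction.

Assign N = (0, 0), V = (1, 0), Z = (0, 1), A = (-1, 3) — the answer is frame-independent, so this choice is without loss of generality.
1. E lies on line ZA with ZE:EA = 2:(-1) ⇒ E = (-2, 5)
2. T is the centroid of triangle VZA ⇒ T = (0, 4/3)
through V parallel to TE: direction (-2, 11/3); meets NA at W = (-11/7, 33/7)
W = N + t·(A−N) with t = 11/7

t = 11/7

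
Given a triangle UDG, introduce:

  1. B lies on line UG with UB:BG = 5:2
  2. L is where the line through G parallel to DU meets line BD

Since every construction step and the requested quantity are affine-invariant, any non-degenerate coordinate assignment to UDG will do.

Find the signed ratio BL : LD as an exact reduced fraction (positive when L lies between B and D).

BL:LD = -2/7

Choose coordinates U = (0, 0), D = (1, 0), G = (0, 1).
1. B lies on line UG with UB:BG = 5:2 ⇒ B = (0, 5/7)
2. L is where the line through G parallel to DU meets line BD ⇒ L = (-2/5, 1)
L = B + t·(D−B) with t = -2/5, so BL:LD = t:(1−t) = -2/5:7/5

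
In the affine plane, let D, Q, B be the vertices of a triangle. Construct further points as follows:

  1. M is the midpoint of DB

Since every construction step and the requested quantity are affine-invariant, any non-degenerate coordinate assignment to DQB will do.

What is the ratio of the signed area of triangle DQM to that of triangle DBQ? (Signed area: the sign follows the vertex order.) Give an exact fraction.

[DQM]:[DBQ] = -1/2

Choose coordinates D = (0, 0), Q = (1, 0), B = (0, 1).
1. M is the midpoint of DB ⇒ M = (0, 1/2)
2·[DQM] = 1/2, 2·[DBQ] = -1
[DQM]:[DBQ] = 1/2:-1 = -1/2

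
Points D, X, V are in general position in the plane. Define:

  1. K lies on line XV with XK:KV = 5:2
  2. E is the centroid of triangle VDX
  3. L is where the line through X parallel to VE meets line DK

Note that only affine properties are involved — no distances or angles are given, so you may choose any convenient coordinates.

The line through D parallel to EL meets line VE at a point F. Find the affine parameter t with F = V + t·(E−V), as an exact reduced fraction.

t = 1/3

Set D = (0, 0), X = (1, 0), V = (0, 1); any affine frame gives the same invariant.
1. K lies on line XV with XK:KV = 5:2 ⇒ K = (2/7, 5/7)
2. E is the centroid of triangle VDX ⇒ E = (1/3, 1/3)
3. L is where the line through X parallel to VE meets line DK ⇒ L = (4/9, 10/9)
through D parallel to EL: direction (1/9, 7/9); meets VE at F = (1/9, 7/9)
F = V + t·(E−V) with t = 1/3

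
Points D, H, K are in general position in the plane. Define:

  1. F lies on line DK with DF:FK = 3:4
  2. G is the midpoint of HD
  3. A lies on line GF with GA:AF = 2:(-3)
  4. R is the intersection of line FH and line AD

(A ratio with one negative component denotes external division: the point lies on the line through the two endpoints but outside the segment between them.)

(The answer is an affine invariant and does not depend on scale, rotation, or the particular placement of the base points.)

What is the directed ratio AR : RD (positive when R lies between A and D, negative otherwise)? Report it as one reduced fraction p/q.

AR:RD = -3/2

Set D = (0, 0), H = (1, 0), K = (0, 1); any affine frame gives the same invariant.
1. F lies on line DK with DF:FK = 3:4 ⇒ F = (0, 3/7)
2. G is the midpoint of HD ⇒ G = (1/2, 0)
3. A lies on line GF with GA:AF = 2:(-3) ⇒ A = (3/2, -6/7)
4. R is the intersection of line FH and line AD ⇒ R = (-3, 12/7)
R = A + t·(D−A) with t = 3, so AR:RD = t:(1−t) = 3:-2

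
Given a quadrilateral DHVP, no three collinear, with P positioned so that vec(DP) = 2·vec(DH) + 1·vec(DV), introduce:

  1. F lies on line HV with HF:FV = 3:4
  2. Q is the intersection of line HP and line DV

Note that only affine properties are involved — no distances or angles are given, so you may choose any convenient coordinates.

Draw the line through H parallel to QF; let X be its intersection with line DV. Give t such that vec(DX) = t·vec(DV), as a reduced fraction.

Choose coordinates D = (0, 0), H = (1, 0), V = (0, 1), P = (2, 1).
1. F lies on line HV with HF:FV = 3:4 ⇒ F = (4/7, 3/7)
2. Q is the intersection of line HP and line DV ⇒ Q = (0, -1)
through H parallel to QF: direction (4/7, 10/7); meets DV at X = (0, -5/2)
X = D + t·(V−D) with t = -5/2

t = -5/2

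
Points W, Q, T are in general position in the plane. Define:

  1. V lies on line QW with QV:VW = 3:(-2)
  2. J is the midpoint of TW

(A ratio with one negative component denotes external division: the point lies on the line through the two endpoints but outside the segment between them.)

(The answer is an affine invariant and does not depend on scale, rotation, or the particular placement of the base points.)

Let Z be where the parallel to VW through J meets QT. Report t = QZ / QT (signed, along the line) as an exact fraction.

t = 1/2

Work in coordinates with W = (0, 0), Q = (1, 0), T = (0, 1).
1. V lies on line QW with QV:VW = 3:(-2) ⇒ V = (-2, 0)
2. J is the midpoint of TW ⇒ J = (0, 1/2)
through J parallel to VW: direction (2, 0); meets QT at Z = (1/2, 1/2)
Z = Q + t·(T−Q) with t = 1/2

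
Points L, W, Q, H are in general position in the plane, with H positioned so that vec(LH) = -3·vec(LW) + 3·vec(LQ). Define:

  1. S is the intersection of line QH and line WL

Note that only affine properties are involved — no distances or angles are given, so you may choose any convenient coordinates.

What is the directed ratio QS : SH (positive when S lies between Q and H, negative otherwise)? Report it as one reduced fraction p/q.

Set L = (0, 0), W = (1, 0), Q = (0, 1), H = (-3, 3); any affine frame gives the same invariant.
1. S is the intersection of line QH and line WL ⇒ S = (3/2, 0)
S = Q + t·(H−Q) with t = -1/2, so QS:SH = t:(1−t) = -1/2:3/2

QS:SH = -1/3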